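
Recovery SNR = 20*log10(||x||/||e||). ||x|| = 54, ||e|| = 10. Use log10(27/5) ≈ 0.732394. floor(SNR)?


||x||/||e|| = 54/10 = 27/5.
log10(27/5) ≈ 0.732394.
20*log10(||x||/||e||) ≈ 20*0.732394 = 14.64788.
floor(14.64788) = 14.

14


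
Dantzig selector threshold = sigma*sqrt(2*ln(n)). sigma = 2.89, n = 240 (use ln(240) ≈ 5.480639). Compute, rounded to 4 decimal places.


ln(240) ≈ 5.480639.
2*ln(n) ≈ 10.961278.
sqrt(2*ln(n)) ≈ sqrt(10.961278) ≈ 3.310782.
threshold ≈ 2.89*3.310782 = 9.56815998 ≈ 9.5682.

9.5682


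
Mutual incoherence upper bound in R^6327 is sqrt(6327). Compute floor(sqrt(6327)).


79^2 = 6241 <= 6327 < 6400 = 80^2, so 79 <= sqrt(6327) < 80.
floor(sqrt(6327)) = 79.

79


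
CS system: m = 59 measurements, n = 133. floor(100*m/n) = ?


100*m/n = 100*59/133 ≈ 44.3609.
floor = 44.

44


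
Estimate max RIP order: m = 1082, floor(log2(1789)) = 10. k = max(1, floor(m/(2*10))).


floor(log2(1789)) = 10.
2*10 = 20.
m/(2*floor(log2(n))) = 1082/20 ≈ 54.1.
floor = 54.
k = max(1, 54) = 54.

54


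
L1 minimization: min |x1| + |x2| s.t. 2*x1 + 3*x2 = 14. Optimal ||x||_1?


Axis intercepts:
  x1 = 7, x2 = 0: L1 = 7
  x1 = 0, x2 = 14/3: L1 = 14/3
x* = (0, 14/3)
||x*||_1 = 14/3.

14/3


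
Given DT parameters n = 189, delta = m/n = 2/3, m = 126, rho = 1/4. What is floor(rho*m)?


m = 2/3*189 = 126.
rho = 1/4.
rho*m = 1/4*126 = 31.5.
k = floor(31.5) = 31.

31


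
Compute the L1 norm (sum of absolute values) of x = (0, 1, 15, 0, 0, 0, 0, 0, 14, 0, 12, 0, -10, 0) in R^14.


Non-zero entries: [(1, 1), (2, 15), (8, 14), (10, 12), (12, -10)]
Absolute values: [1, 15, 14, 12, 10]
||x||_1 = sum = 52.

52


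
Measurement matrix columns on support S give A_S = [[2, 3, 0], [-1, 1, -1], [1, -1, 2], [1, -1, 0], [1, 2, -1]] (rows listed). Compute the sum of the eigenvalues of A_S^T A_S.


Sum of eigenvalues of A_S^T A_S = trace(A_S^T A_S) = sum of squared column norms of A_S.
A_S^T A_S diagonal: [8, 16, 6].
trace = 8 + 16 + 6 = 30.

30


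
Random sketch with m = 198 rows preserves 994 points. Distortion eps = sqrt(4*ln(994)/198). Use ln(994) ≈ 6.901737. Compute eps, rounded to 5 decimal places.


ln(994) ≈ 6.901737.
4*ln(N)/m ≈ 4*6.901737/198 ≈ 0.13942903.
eps = sqrt(0.13942903) ≈ 0.373402 ≈ 0.37340.

0.37340


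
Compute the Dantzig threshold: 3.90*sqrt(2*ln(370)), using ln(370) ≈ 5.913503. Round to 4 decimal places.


ln(370) ≈ 5.913503.
2*ln(n) ≈ 11.827006.
sqrt(2*ln(n)) ≈ sqrt(11.827006) ≈ 3.439041.
threshold ≈ 3.90*3.439041 = 13.4122599 ≈ 13.4123.

13.4123


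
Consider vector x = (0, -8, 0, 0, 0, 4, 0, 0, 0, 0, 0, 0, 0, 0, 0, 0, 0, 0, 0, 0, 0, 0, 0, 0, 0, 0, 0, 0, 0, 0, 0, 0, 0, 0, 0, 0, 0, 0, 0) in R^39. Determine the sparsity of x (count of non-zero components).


Non-zero positions: [1, 5].
Sparsity = 2.

2


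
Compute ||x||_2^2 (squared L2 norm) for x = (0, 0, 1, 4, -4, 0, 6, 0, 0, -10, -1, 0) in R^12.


Non-zero entries: [(2, 1), (3, 4), (4, -4), (6, 6), (9, -10), (10, -1)]
Squares: [1, 16, 16, 36, 100, 1]
||x||_2^2 = sum = 170.

170


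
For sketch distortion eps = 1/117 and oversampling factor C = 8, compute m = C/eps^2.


1/eps = 117.
(1/eps)^2 = 13689.
m = 8*13689 = 109512.

109512


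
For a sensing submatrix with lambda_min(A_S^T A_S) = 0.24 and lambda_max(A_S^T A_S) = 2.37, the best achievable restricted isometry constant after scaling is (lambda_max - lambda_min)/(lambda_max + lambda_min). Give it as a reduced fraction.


lambda_max - lambda_min = 2.37 - 0.24 = 2.13.
lambda_max + lambda_min = 2.37 + 0.24 = 2.61.
delta = 2.13/2.61 = 213/261 = 71/87.

71/87


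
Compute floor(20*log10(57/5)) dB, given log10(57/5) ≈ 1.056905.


||x||/||e|| = 57/5.
log10(57/5) ≈ 1.056905.
20*log10(||x||/||e||) ≈ 20*1.056905 = 21.1381.
floor(21.1381) = 21.

21


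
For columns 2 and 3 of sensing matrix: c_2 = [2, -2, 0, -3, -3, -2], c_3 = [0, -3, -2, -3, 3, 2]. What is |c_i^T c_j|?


Inner product: 2*0 + -2*-3 + 0*-2 + -3*-3 + -3*3 + -2*2
Products: [0, 6, 0, 9, -9, -4]
Sum = 2.
|dot| = 2.

2


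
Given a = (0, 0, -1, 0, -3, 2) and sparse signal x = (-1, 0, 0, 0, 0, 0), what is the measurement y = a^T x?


Non-zero terms: ['0*-1']
Products: [0]
y = sum = 0.

0


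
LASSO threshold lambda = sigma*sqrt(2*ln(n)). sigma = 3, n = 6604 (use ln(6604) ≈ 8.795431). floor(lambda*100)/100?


ln(6604) ≈ 8.795431.
2*ln(n) ≈ 17.590862.
sqrt(2*ln(n)) ≈ sqrt(17.590862) ≈ 4.194146.
lambda ≈ 3*4.194146 = 12.582438.
floor(lambda*100)/100 = 12.58.

12.58


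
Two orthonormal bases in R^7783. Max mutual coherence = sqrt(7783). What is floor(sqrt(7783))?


88^2 = 7744 <= 7783 < 7921 = 89^2, so 88 <= sqrt(7783) < 89.
floor(sqrt(7783)) = 88.

88


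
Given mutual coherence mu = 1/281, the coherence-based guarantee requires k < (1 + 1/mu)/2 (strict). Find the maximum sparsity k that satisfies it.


1/mu = 281.
1 + 1/mu = 282.
(1 + 1/mu)/2 = 141 is an integer and the inequality is strict, so k_max = 141 - 1 = 140.

140


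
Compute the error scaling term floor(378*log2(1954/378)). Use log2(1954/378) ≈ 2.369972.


log2(n/k) = log2(1954/378) ≈ 2.369972.
k*log2(n/k) ≈ 378*2.369972 = 895.849416.
floor(895.849416) = 895.

895


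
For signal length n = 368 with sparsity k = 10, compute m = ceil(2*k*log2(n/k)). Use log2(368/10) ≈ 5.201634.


log2(n/k) = log2(368/10) ≈ 5.201634.
2*k*log2(n/k) ≈ 2*10*5.201634 = 104.03268.
m = ceil(104.03268) = 105.

105


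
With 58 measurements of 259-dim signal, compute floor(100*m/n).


100*m/n = 100*58/259 ≈ 22.3938.
floor = 22.

22


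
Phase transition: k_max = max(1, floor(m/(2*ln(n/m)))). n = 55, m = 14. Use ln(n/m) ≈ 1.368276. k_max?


n/m = 55/14.
ln(n/m) ≈ 1.368276.
2*ln(n/m) ≈ 2.736552.
m/(2*ln(n/m)) ≈ 14/2.736552 ≈ 5.1159.
floor = 5.
k_max = max(1, 5) = 5.

5


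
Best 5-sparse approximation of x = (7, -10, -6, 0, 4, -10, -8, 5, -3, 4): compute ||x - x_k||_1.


Sorted |x_i| descending: [10, 10, 8, 7, 6, 5, 4, 4, 3, 0]
Keep top 5: [10, 10, 8, 7, 6]
Tail entries: [5, 4, 4, 3, 0]
L1 error = sum of tail = 16.

16


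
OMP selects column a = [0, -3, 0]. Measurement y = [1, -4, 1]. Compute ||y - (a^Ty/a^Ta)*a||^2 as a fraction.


a^T a = 9.
a^T y = 12.
coeff = 12/9 = 4/3.
||r||^2 = 2.

2


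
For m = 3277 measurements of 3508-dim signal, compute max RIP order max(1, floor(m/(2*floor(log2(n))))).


floor(log2(3508)) = 11.
2*11 = 22.
m/(2*floor(log2(n))) = 3277/22 ≈ 148.9545.
floor = 148.
k = max(1, 148) = 148.

148


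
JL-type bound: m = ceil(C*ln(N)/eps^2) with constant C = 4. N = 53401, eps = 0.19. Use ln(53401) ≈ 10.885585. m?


ln(53401) ≈ 10.885585.
eps^2 = 0.19^2 = 0.0361.
C*ln(N)/eps^2 ≈ 4*10.885585/0.0361 ≈ 1206.159.
m = ceil(1206.159) = 1207.

1207


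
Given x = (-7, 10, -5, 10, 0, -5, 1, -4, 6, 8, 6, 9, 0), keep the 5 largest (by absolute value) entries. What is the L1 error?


Sorted |x_i| descending: [10, 10, 9, 8, 7, 6, 6, 5, 5, 4, 1, 0, 0]
Keep top 5: [10, 10, 9, 8, 7]
Tail entries: [6, 6, 5, 5, 4, 1, 0, 0]
L1 error = sum of tail = 27.

27


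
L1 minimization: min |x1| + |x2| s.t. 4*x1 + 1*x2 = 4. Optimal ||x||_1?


Axis intercepts:
  x1 = 1, x2 = 0: L1 = 1
  x1 = 0, x2 = 4: L1 = 4
x* = (1, 0)
||x*||_1 = 1.

1


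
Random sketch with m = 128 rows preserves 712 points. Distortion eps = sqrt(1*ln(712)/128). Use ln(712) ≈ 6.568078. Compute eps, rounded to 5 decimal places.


ln(712) ≈ 6.568078.
1*ln(N)/m ≈ 1*6.568078/128 ≈ 0.05131311.
eps = sqrt(0.05131311) ≈ 0.226524 ≈ 0.22652.

0.22652


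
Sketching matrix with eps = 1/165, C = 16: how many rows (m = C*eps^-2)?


1/eps = 165.
(1/eps)^2 = 27225.
m = 16*27225 = 435600.

435600


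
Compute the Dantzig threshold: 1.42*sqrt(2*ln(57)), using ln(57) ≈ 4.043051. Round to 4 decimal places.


ln(57) ≈ 4.043051.
2*ln(n) ≈ 8.086102.
sqrt(2*ln(n)) ≈ sqrt(8.086102) ≈ 2.843607.
threshold ≈ 1.42*2.843607 = 4.03792194 ≈ 4.0379.

4.0379


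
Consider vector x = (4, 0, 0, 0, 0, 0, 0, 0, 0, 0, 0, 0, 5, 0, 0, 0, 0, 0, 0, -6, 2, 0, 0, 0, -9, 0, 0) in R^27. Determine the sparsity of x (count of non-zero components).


Non-zero positions: [0, 12, 19, 20, 24].
Sparsity = 5.

5


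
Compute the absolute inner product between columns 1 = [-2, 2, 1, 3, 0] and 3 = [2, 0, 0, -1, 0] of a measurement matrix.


Inner product: -2*2 + 2*0 + 1*0 + 3*-1 + 0*0
Products: [-4, 0, 0, -3, 0]
Sum = -7.
|dot| = 7.

7


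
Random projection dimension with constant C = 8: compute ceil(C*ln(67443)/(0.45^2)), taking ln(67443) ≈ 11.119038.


ln(67443) ≈ 11.119038.
eps^2 = 0.45^2 = 0.2025.
C*ln(N)/eps^2 ≈ 8*11.119038/0.2025 ≈ 439.2706.
m = ceil(439.2706) = 440.

440


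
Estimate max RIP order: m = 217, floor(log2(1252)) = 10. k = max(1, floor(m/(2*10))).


floor(log2(1252)) = 10.
2*10 = 20.
m/(2*floor(log2(n))) = 217/20 ≈ 10.85.
floor = 10.
k = max(1, 10) = 10.

10


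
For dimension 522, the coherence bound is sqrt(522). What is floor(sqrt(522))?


22^2 = 484 <= 522 < 529 = 23^2, so 22 <= sqrt(522) < 23.
floor(sqrt(522)) = 22.

22


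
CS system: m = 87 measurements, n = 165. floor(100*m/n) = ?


100*m/n = 100*87/165 ≈ 52.7273.
floor = 52.

52


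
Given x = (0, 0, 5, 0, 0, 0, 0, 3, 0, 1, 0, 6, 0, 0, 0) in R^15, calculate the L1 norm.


Non-zero entries: [(2, 5), (7, 3), (9, 1), (11, 6)]
Absolute values: [5, 3, 1, 6]
||x||_1 = sum = 15.

15


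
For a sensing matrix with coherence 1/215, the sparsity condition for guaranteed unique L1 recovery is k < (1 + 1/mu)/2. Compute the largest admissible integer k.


1/mu = 215.
1 + 1/mu = 216.
(1 + 1/mu)/2 = 108 is an integer and the inequality is strict, so k_max = 108 - 1 = 107.

107


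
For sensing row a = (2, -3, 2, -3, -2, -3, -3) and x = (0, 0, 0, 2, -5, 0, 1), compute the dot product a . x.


Non-zero terms: ['-3*2', '-2*-5', '-3*1']
Products: [-6, 10, -3]
y = sum = 1.

1


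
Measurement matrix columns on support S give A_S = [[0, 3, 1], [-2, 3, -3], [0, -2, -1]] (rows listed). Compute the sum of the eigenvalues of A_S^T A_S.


Sum of eigenvalues of A_S^T A_S = trace(A_S^T A_S) = sum of squared column norms of A_S.
A_S^T A_S diagonal: [4, 22, 11].
trace = 4 + 22 + 11 = 37.

37


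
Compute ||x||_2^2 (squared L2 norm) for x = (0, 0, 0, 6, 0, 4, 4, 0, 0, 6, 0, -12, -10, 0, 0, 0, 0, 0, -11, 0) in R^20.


Non-zero entries: [(3, 6), (5, 4), (6, 4), (9, 6), (11, -12), (12, -10), (18, -11)]
Squares: [36, 16, 16, 36, 144, 100, 121]
||x||_2^2 = sum = 469.

469


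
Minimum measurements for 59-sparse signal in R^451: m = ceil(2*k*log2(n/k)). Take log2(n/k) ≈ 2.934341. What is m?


log2(n/k) = log2(451/59) ≈ 2.934341.
2*k*log2(n/k) ≈ 2*59*2.934341 = 346.252238.
m = ceil(346.252238) = 347.

347


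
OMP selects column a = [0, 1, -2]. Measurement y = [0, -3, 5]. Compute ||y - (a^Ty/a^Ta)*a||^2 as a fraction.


a^T a = 5.
a^T y = -13.
coeff = -13/5 = -13/5.
||r||^2 = 1/5.

1/5


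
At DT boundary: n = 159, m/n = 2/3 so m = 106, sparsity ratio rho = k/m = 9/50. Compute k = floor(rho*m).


m = 2/3*159 = 106.
rho = 9/50.
rho*m = 9/50*106 = 19.08.
k = floor(19.08) = 19.

19


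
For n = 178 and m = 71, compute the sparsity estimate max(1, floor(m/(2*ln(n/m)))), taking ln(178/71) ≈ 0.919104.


n/m = 178/71.
ln(n/m) ≈ 0.919104.
2*ln(n/m) ≈ 1.838208.
m/(2*ln(n/m)) ≈ 71/1.838208 ≈ 38.6246.
floor = 38.
k_max = max(1, 38) = 38.

38


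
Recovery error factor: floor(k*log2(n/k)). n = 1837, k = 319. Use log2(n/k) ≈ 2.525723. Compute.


log2(n/k) = log2(1837/319) ≈ 2.525723.
k*log2(n/k) ≈ 319*2.525723 = 805.705637.
floor(805.705637) = 805.

805


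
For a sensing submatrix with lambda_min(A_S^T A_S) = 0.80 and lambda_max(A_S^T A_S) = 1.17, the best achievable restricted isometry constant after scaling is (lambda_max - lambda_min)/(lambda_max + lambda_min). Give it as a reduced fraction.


lambda_max - lambda_min = 1.17 - 0.80 = 0.37.
lambda_max + lambda_min = 1.17 + 0.80 = 1.97.
delta = 0.37/1.97 = 37/197.

37/197


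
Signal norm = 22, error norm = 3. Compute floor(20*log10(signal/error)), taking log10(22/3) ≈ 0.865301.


||x||/||e|| = 22/3.
log10(22/3) ≈ 0.865301.
20*log10(||x||/||e||) ≈ 20*0.865301 = 17.30602.
floor(17.30602) = 17.

17


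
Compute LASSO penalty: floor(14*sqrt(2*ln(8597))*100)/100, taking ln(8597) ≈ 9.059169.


ln(8597) ≈ 9.059169.
2*ln(n) ≈ 18.118338.
sqrt(2*ln(n)) ≈ sqrt(18.118338) ≈ 4.256564.
lambda ≈ 14*4.256564 = 59.591896.
floor(lambda*100)/100 = 59.59.

59.59


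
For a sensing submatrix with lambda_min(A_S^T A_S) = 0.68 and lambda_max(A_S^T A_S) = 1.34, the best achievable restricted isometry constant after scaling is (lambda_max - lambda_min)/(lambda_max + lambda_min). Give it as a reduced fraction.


lambda_max - lambda_min = 1.34 - 0.68 = 0.66.
lambda_max + lambda_min = 1.34 + 0.68 = 2.02.
delta = 0.66/2.02 = 66/202 = 33/101.

33/101


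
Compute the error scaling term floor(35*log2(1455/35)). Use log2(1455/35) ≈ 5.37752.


log2(n/k) = log2(1455/35) ≈ 5.37752.
k*log2(n/k) ≈ 35*5.37752 = 188.2132.
floor(188.2132) = 188.

188


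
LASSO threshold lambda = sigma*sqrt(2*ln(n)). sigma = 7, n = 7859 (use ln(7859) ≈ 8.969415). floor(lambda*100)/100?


ln(7859) ≈ 8.969415.
2*ln(n) ≈ 17.93883.
sqrt(2*ln(n)) ≈ sqrt(17.93883) ≈ 4.235426.
lambda ≈ 7*4.235426 = 29.647982.
floor(lambda*100)/100 = 29.64.

29.64


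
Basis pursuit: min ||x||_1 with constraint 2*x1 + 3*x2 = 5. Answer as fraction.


Axis intercepts:
  x1 = 5/2, x2 = 0: L1 = 5/2
  x1 = 0, x2 = 5/3: L1 = 5/3
x* = (0, 5/3)
||x*||_1 = 5/3.

5/3


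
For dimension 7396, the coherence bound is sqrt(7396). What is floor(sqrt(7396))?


86^2 = 7396 <= 7396 < 7569 = 87^2, so 86 <= sqrt(7396) < 87.
floor(sqrt(7396)) = 86.

86


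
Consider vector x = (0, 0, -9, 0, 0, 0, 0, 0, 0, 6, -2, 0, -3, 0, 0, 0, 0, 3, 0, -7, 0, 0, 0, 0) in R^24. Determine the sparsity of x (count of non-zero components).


Non-zero positions: [2, 9, 10, 12, 17, 19].
Sparsity = 6.

6


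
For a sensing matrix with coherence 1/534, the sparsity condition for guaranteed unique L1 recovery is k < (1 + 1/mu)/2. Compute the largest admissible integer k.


1/mu = 534.
1 + 1/mu = 535.
(1 + 1/mu)/2 = 267.5 is not an integer, so k_max = floor(267.5) = 267.

267


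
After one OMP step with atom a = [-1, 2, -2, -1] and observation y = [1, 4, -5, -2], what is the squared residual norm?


a^T a = 10.
a^T y = 19.
coeff = 19/10 = 19/10.
||r||^2 = 99/10.

99/10


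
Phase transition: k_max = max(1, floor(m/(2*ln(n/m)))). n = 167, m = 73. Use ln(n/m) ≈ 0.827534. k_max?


n/m = 167/73.
ln(n/m) ≈ 0.827534.
2*ln(n/m) ≈ 1.655068.
m/(2*ln(n/m)) ≈ 73/1.655068 ≈ 44.1069.
floor = 44.
k_max = max(1, 44) = 44.

44


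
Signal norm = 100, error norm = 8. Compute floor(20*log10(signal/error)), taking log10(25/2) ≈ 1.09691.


||x||/||e|| = 100/8 = 25/2.
log10(25/2) ≈ 1.09691.
20*log10(||x||/||e||) ≈ 20*1.09691 = 21.9382.
floor(21.9382) = 21.

21


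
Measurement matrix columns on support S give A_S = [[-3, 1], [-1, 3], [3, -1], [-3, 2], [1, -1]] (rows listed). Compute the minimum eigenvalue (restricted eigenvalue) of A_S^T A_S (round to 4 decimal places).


A_S^T A_S = [[29, -16], [-16, 16]].
trace = 45.
det = 208.
disc = trace^2 - 4*det = 2025 - 4*208 = 1193.
sqrt(1193) ≈ 34.539832.
lam_min = (45 - sqrt(1193))/2 ≈ (45 - 34.539832)/2 = 5.230084 ≈ 5.2301.

5.2301


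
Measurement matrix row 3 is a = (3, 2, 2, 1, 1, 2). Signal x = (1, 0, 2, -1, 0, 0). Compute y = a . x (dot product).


Non-zero terms: ['3*1', '2*2', '1*-1']
Products: [3, 4, -1]
y = sum = 6.

6


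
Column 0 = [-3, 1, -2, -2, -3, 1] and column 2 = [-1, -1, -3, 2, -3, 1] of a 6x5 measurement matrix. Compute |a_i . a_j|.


Inner product: -3*-1 + 1*-1 + -2*-3 + -2*2 + -3*-3 + 1*1
Products: [3, -1, 6, -4, 9, 1]
Sum = 14.
|dot| = 14.

14


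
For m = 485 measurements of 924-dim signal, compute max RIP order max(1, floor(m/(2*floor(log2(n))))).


floor(log2(924)) = 9.
2*9 = 18.
m/(2*floor(log2(n))) = 485/18 ≈ 26.9444.
floor = 26.
k = max(1, 26) = 26.

26


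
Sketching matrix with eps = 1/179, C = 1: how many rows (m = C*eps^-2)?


1/eps = 179.
(1/eps)^2 = 32041.
m = 1*32041 = 32041.

32041


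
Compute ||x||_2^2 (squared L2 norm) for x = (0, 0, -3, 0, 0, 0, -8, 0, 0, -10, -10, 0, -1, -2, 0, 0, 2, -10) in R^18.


Non-zero entries: [(2, -3), (6, -8), (9, -10), (10, -10), (12, -1), (13, -2), (16, 2), (17, -10)]
Squares: [9, 64, 100, 100, 1, 4, 4, 100]
||x||_2^2 = sum = 382.

382


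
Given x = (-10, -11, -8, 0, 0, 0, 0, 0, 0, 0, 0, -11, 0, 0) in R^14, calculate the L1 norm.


Non-zero entries: [(0, -10), (1, -11), (2, -8), (11, -11)]
Absolute values: [10, 11, 8, 11]
||x||_1 = sum = 40.

40


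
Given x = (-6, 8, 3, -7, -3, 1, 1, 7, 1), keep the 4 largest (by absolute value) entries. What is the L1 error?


Sorted |x_i| descending: [8, 7, 7, 6, 3, 3, 1, 1, 1]
Keep top 4: [8, 7, 7, 6]
Tail entries: [3, 3, 1, 1, 1]
L1 error = sum of tail = 9.

9


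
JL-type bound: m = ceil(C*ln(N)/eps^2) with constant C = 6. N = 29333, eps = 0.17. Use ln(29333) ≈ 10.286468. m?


ln(29333) ≈ 10.286468.
eps^2 = 0.17^2 = 0.0289.
C*ln(N)/eps^2 ≈ 6*10.286468/0.0289 ≈ 2135.5989.
m = ceil(2135.5989) = 2136.

2136


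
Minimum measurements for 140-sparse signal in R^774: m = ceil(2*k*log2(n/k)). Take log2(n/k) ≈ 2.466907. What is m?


log2(n/k) = log2(774/140) ≈ 2.466907.
2*k*log2(n/k) ≈ 2*140*2.466907 = 690.73396.
m = ceil(690.73396) = 691.

691


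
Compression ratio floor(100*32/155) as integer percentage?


100*m/n = 100*32/155 ≈ 20.6452.
floor = 20.

20


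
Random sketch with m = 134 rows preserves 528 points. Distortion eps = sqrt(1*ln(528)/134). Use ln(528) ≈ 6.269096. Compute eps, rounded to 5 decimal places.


ln(528) ≈ 6.269096.
1*ln(N)/m ≈ 1*6.269096/134 ≈ 0.0467843.
eps = sqrt(0.0467843) ≈ 0.2162968 ≈ 0.21630.

0.21630


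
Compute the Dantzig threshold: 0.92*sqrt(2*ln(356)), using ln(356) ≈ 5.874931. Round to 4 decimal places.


ln(356) ≈ 5.874931.
2*ln(n) ≈ 11.749862.
sqrt(2*ln(n)) ≈ sqrt(11.749862) ≈ 3.427807.
threshold ≈ 0.92*3.427807 = 3.15358244 ≈ 3.1536.

3.1536


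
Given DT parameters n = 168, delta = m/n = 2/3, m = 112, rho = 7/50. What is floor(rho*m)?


m = 2/3*168 = 112.
rho = 7/50.
rho*m = 7/50*112 = 15.68.
k = floor(15.68) = 15.

15


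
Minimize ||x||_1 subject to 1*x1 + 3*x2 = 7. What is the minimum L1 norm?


Axis intercepts:
  x1 = 7, x2 = 0: L1 = 7
  x1 = 0, x2 = 7/3: L1 = 7/3
x* = (0, 7/3)
||x*||_1 = 7/3.

7/3


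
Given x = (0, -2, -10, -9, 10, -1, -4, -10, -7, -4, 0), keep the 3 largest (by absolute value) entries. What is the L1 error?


Sorted |x_i| descending: [10, 10, 10, 9, 7, 4, 4, 2, 1, 0, 0]
Keep top 3: [10, 10, 10]
Tail entries: [9, 7, 4, 4, 2, 1, 0, 0]
L1 error = sum of tail = 27.

27


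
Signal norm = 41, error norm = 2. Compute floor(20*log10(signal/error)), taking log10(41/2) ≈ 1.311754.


||x||/||e|| = 41/2.
log10(41/2) ≈ 1.311754.
20*log10(||x||/||e||) ≈ 20*1.311754 = 26.23508.
floor(26.23508) = 26.

26


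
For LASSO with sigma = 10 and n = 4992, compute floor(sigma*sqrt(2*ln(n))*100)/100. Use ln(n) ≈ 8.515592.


ln(4992) ≈ 8.515592.
2*ln(n) ≈ 17.031184.
sqrt(2*ln(n)) ≈ sqrt(17.031184) ≈ 4.126886.
lambda ≈ 10*4.126886 = 41.26886.
floor(lambda*100)/100 = 41.26.

41.26


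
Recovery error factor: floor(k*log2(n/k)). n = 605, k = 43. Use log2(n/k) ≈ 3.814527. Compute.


log2(n/k) = log2(605/43) ≈ 3.814527.
k*log2(n/k) ≈ 43*3.814527 = 164.024661.
floor(164.024661) = 164.

164


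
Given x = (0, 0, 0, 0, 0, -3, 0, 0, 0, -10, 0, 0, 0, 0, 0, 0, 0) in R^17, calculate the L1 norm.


Non-zero entries: [(5, -3), (9, -10)]
Absolute values: [3, 10]
||x||_1 = sum = 13.

13


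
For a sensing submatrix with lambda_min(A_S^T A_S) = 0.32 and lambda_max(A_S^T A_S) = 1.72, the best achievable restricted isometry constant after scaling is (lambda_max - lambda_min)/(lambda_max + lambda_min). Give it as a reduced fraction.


lambda_max - lambda_min = 1.72 - 0.32 = 1.40.
lambda_max + lambda_min = 1.72 + 0.32 = 2.04.
delta = 1.40/2.04 = 140/204 = 35/51.

35/51


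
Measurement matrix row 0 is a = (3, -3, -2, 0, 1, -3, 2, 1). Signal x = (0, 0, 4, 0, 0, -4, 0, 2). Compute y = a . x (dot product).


Non-zero terms: ['-2*4', '-3*-4', '1*2']
Products: [-8, 12, 2]
y = sum = 6.

6


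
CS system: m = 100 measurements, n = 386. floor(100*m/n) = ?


100*m/n = 100*100/386 ≈ 25.9067.
floor = 25.

25


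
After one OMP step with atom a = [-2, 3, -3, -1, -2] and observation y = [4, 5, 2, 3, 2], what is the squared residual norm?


a^T a = 27.
a^T y = -6.
coeff = -6/27 = -2/9.
||r||^2 = 170/3.

170/3


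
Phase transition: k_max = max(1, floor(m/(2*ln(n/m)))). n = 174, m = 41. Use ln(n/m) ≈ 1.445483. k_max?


n/m = 174/41.
ln(n/m) ≈ 1.445483.
2*ln(n/m) ≈ 2.890966.
m/(2*ln(n/m)) ≈ 41/2.890966 ≈ 14.1821.
floor = 14.
k_max = max(1, 14) = 14.

14


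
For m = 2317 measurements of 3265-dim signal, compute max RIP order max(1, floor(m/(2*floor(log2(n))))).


floor(log2(3265)) = 11.
2*11 = 22.
m/(2*floor(log2(n))) = 2317/22 ≈ 105.3182.
floor = 105.
k = max(1, 105) = 105.

105


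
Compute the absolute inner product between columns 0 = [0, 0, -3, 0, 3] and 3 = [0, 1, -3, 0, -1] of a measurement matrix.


Inner product: 0*0 + 0*1 + -3*-3 + 0*0 + 3*-1
Products: [0, 0, 9, 0, -3]
Sum = 6.
|dot| = 6.

6


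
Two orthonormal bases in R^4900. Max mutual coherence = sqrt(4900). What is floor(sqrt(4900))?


70^2 = 4900 <= 4900 < 5041 = 71^2, so 70 <= sqrt(4900) < 71.
floor(sqrt(4900)) = 70.

70


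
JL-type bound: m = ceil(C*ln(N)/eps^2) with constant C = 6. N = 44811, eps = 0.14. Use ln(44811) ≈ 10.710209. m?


ln(44811) ≈ 10.710209.
eps^2 = 0.14^2 = 0.0196.
C*ln(N)/eps^2 ≈ 6*10.710209/0.0196 ≈ 3278.6354.
m = ceil(3278.6354) = 3279.

3279


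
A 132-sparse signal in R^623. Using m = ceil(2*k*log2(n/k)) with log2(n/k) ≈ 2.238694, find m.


log2(n/k) = log2(623/132) ≈ 2.238694.
2*k*log2(n/k) ≈ 2*132*2.238694 = 591.015216.
m = ceil(591.015216) = 592.

592


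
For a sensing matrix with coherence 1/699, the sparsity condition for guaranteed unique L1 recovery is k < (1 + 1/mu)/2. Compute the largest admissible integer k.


1/mu = 699.
1 + 1/mu = 700.
(1 + 1/mu)/2 = 350 is an integer and the inequality is strict, so k_max = 350 - 1 = 349.

349


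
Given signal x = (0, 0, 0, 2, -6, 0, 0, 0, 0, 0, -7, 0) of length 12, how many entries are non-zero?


Non-zero positions: [3, 4, 10].
Sparsity = 3.

3


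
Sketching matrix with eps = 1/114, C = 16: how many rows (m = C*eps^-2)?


1/eps = 114.
(1/eps)^2 = 12996.
m = 16*12996 = 207936.

207936


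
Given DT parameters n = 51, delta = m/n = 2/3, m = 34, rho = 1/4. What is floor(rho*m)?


m = 2/3*51 = 34.
rho = 1/4.
rho*m = 1/4*34 = 8.5.
k = floor(8.5) = 8.

8


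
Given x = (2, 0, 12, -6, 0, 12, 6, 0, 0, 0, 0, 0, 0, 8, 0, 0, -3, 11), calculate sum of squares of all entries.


Non-zero entries: [(0, 2), (2, 12), (3, -6), (5, 12), (6, 6), (13, 8), (16, -3), (17, 11)]
Squares: [4, 144, 36, 144, 36, 64, 9, 121]
||x||_2^2 = sum = 558.

558


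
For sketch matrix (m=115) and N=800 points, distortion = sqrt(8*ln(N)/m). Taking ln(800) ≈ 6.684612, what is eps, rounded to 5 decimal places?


ln(800) ≈ 6.684612.
8*ln(N)/m ≈ 8*6.684612/115 ≈ 0.46501649.
eps = sqrt(0.46501649) ≈ 0.6819212 ≈ 0.68192.

0.68192


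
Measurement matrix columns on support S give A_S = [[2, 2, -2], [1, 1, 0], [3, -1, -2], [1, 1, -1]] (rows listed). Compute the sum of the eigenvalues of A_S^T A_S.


Sum of eigenvalues of A_S^T A_S = trace(A_S^T A_S) = sum of squared column norms of A_S.
A_S^T A_S diagonal: [15, 7, 9].
trace = 15 + 7 + 9 = 31.

31


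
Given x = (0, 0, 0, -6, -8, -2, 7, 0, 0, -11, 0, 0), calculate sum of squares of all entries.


Non-zero entries: [(3, -6), (4, -8), (5, -2), (6, 7), (9, -11)]
Squares: [36, 64, 4, 49, 121]
||x||_2^2 = sum = 274.

274


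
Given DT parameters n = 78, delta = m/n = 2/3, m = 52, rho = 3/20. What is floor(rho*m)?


m = 2/3*78 = 52.
rho = 3/20.
rho*m = 3/20*52 = 7.8.
k = floor(7.8) = 7.

7


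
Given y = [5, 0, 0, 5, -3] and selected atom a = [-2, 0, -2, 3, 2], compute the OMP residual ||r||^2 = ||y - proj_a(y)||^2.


a^T a = 21.
a^T y = -1.
coeff = -1/21 = -1/21.
||r||^2 = 1238/21.

1238/21


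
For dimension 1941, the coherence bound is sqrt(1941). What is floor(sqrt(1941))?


44^2 = 1936 <= 1941 < 2025 = 45^2, so 44 <= sqrt(1941) < 45.
floor(sqrt(1941)) = 44.

44


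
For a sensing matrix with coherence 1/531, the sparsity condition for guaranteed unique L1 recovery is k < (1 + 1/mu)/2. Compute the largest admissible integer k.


1/mu = 531.
1 + 1/mu = 532.
(1 + 1/mu)/2 = 266 is an integer and the inequality is strict, so k_max = 266 - 1 = 265.

265


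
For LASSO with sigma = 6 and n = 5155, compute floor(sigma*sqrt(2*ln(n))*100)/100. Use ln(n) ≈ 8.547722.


ln(5155) ≈ 8.547722.
2*ln(n) ≈ 17.095444.
sqrt(2*ln(n)) ≈ sqrt(17.095444) ≈ 4.134664.
lambda ≈ 6*4.134664 = 24.807984.
floor(lambda*100)/100 = 24.80.

24.80


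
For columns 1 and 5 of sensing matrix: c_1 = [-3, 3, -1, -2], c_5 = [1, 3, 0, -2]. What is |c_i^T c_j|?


Inner product: -3*1 + 3*3 + -1*0 + -2*-2
Products: [-3, 9, 0, 4]
Sum = 10.
|dot| = 10.

10


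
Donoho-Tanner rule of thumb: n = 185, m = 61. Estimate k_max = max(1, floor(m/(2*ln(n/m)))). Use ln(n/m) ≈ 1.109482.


n/m = 185/61.
ln(n/m) ≈ 1.109482.
2*ln(n/m) ≈ 2.218964.
m/(2*ln(n/m)) ≈ 61/2.218964 ≈ 27.4903.
floor = 27.
k_max = max(1, 27) = 27.

27


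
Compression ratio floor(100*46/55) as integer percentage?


100*m/n = 100*46/55 ≈ 83.6364.
floor = 83.

83


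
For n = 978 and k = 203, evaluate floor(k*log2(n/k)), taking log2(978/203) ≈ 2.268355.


log2(n/k) = log2(978/203) ≈ 2.268355.
k*log2(n/k) ≈ 203*2.268355 = 460.476065.
floor(460.476065) = 460.

460


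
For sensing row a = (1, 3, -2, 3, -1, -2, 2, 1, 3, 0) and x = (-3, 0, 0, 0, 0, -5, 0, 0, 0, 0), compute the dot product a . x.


Non-zero terms: ['1*-3', '-2*-5']
Products: [-3, 10]
y = sum = 7.

7


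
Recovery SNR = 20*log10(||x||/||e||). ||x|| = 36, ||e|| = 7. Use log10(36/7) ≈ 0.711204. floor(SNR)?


||x||/||e|| = 36/7.
log10(36/7) ≈ 0.711204.
20*log10(||x||/||e||) ≈ 20*0.711204 = 14.22408.
floor(14.22408) = 14.

14


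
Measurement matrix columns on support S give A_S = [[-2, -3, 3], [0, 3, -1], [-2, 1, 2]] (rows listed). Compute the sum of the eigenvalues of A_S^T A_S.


Sum of eigenvalues of A_S^T A_S = trace(A_S^T A_S) = sum of squared column norms of A_S.
A_S^T A_S diagonal: [8, 19, 14].
trace = 8 + 19 + 14 = 41.

41


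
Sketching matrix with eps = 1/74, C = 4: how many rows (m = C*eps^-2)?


1/eps = 74.
(1/eps)^2 = 5476.
m = 4*5476 = 21904.

21904


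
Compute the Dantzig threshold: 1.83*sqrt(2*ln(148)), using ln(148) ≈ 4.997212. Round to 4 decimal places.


ln(148) ≈ 4.997212.
2*ln(n) ≈ 9.994424.
sqrt(2*ln(n)) ≈ sqrt(9.994424) ≈ 3.161396.
threshold ≈ 1.83*3.161396 = 5.78535468 ≈ 5.7854.

5.7854


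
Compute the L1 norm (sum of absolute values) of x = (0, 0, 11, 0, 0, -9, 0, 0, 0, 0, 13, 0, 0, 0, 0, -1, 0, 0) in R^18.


Non-zero entries: [(2, 11), (5, -9), (10, 13), (15, -1)]
Absolute values: [11, 9, 13, 1]
||x||_1 = sum = 34.

34


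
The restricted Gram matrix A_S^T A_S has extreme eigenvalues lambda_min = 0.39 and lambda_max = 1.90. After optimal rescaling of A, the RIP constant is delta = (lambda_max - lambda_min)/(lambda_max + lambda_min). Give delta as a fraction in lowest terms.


lambda_max - lambda_min = 1.90 - 0.39 = 1.51.
lambda_max + lambda_min = 1.90 + 0.39 = 2.29.
delta = 1.51/2.29 = 151/229.

151/229


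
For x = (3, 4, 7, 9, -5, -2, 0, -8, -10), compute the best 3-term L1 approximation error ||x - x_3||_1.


Sorted |x_i| descending: [10, 9, 8, 7, 5, 4, 3, 2, 0]
Keep top 3: [10, 9, 8]
Tail entries: [7, 5, 4, 3, 2, 0]
L1 error = sum of tail = 21.

21


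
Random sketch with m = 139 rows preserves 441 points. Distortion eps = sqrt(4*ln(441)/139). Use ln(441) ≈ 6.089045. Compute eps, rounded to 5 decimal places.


ln(441) ≈ 6.089045.
4*ln(N)/m ≈ 4*6.089045/139 ≈ 0.17522432.
eps = sqrt(0.17522432) ≈ 0.418598 ≈ 0.41860.

0.41860


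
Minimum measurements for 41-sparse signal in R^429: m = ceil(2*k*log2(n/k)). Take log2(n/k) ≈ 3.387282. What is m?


log2(n/k) = log2(429/41) ≈ 3.387282.
2*k*log2(n/k) ≈ 2*41*3.387282 = 277.757124.
m = ceil(277.757124) = 278.

278


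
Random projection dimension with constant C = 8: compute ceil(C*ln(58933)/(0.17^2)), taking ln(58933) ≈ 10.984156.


ln(58933) ≈ 10.984156.
eps^2 = 0.17^2 = 0.0289.
C*ln(N)/eps^2 ≈ 8*10.984156/0.0289 ≈ 3040.5968.
m = ceil(3040.5968) = 3041.

3041


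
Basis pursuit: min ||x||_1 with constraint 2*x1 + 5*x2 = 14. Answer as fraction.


Axis intercepts:
  x1 = 7, x2 = 0: L1 = 7
  x1 = 0, x2 = 14/5: L1 = 14/5
x* = (0, 14/5)
||x*||_1 = 14/5.

14/5


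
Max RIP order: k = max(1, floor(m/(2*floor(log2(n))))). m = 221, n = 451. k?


floor(log2(451)) = 8.
2*8 = 16.
m/(2*floor(log2(n))) = 221/16 ≈ 13.8125.
floor = 13.
k = max(1, 13) = 13.

13


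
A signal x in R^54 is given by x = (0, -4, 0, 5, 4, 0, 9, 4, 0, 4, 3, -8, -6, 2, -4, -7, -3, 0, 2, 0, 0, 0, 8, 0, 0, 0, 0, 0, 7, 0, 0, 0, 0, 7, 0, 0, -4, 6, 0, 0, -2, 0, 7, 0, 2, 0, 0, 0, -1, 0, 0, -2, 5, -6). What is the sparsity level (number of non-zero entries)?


Non-zero positions: [1, 3, 4, 6, 7, 9, 10, 11, 12, 13, 14, 15, 16, 18, 22, 28, 33, 36, 37, 40, 42, 44, 48, 51, 52, 53].
Sparsity = 26.

26


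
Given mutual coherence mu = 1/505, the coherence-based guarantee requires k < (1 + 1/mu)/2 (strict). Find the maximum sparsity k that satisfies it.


1/mu = 505.
1 + 1/mu = 506.
(1 + 1/mu)/2 = 253 is an integer and the inequality is strict, so k_max = 253 - 1 = 252.

252


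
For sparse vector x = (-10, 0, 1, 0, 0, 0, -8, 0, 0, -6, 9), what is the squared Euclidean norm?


Non-zero entries: [(0, -10), (2, 1), (6, -8), (9, -6), (10, 9)]
Squares: [100, 1, 64, 36, 81]
||x||_2^2 = sum = 282.

282


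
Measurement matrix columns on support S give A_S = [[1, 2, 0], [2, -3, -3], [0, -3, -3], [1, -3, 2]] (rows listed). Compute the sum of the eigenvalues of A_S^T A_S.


Sum of eigenvalues of A_S^T A_S = trace(A_S^T A_S) = sum of squared column norms of A_S.
A_S^T A_S diagonal: [6, 31, 22].
trace = 6 + 31 + 22 = 59.

59


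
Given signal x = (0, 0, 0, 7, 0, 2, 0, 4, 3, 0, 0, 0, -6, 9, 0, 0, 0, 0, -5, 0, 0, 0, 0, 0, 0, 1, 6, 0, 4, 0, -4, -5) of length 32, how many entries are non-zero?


Non-zero positions: [3, 5, 7, 8, 12, 13, 18, 25, 26, 28, 30, 31].
Sparsity = 12.

12


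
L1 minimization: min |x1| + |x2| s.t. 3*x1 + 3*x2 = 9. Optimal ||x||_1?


Axis intercepts:
  x1 = 3, x2 = 0: L1 = 3
  x1 = 0, x2 = 3: L1 = 3
x* = (3, 0)
||x*||_1 = 3.

3


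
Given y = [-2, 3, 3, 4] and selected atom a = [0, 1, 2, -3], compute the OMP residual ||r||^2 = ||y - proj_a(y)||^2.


a^T a = 14.
a^T y = -3.
coeff = -3/14 = -3/14.
||r||^2 = 523/14.

523/14


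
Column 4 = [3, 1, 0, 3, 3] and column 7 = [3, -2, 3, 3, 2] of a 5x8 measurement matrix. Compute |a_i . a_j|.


Inner product: 3*3 + 1*-2 + 0*3 + 3*3 + 3*2
Products: [9, -2, 0, 9, 6]
Sum = 22.
|dot| = 22.

22


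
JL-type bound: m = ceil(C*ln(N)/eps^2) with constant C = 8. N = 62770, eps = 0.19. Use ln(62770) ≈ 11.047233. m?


ln(62770) ≈ 11.047233.
eps^2 = 0.19^2 = 0.0361.
C*ln(N)/eps^2 ≈ 8*11.047233/0.0361 ≈ 2448.1403.
m = ceil(2448.1403) = 2449.

2449


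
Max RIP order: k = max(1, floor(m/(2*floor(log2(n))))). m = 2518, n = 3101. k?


floor(log2(3101)) = 11.
2*11 = 22.
m/(2*floor(log2(n))) = 2518/22 ≈ 114.4545.
floor = 114.
k = max(1, 114) = 114.

114


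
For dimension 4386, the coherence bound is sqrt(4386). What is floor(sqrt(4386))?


66^2 = 4356 <= 4386 < 4489 = 67^2, so 66 <= sqrt(4386) < 67.
floor(sqrt(4386)) = 66.

66


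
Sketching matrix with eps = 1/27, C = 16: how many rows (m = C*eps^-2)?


1/eps = 27.
(1/eps)^2 = 729.
m = 16*729 = 11664.

11664


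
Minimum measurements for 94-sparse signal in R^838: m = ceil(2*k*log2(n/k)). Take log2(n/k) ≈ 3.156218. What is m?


log2(n/k) = log2(838/94) ≈ 3.156218.
2*k*log2(n/k) ≈ 2*94*3.156218 = 593.368984.
m = ceil(593.368984) = 594.

594


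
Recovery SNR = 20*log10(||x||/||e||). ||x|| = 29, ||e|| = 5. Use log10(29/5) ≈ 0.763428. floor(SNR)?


||x||/||e|| = 29/5.
log10(29/5) ≈ 0.763428.
20*log10(||x||/||e||) ≈ 20*0.763428 = 15.26856.
floor(15.26856) = 15.

15


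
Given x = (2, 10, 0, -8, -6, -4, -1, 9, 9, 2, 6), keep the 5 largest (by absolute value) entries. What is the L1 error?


Sorted |x_i| descending: [10, 9, 9, 8, 6, 6, 4, 2, 2, 1, 0]
Keep top 5: [10, 9, 9, 8, 6]
Tail entries: [6, 4, 2, 2, 1, 0]
L1 error = sum of tail = 15.

15


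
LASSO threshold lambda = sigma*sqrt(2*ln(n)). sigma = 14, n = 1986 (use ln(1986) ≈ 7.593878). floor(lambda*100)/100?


ln(1986) ≈ 7.593878.
2*ln(n) ≈ 15.187756.
sqrt(2*ln(n)) ≈ sqrt(15.187756) ≈ 3.897147.
lambda ≈ 14*3.897147 = 54.560058.
floor(lambda*100)/100 = 54.56.

54.56


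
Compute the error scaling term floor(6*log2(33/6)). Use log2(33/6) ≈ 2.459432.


log2(n/k) = log2(33/6) ≈ 2.459432.
k*log2(n/k) ≈ 6*2.459432 = 14.756592.
floor(14.756592) = 14.

14


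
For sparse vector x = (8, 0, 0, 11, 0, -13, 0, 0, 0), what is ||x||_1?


Non-zero entries: [(0, 8), (3, 11), (5, -13)]
Absolute values: [8, 11, 13]
||x||_1 = sum = 32.

32


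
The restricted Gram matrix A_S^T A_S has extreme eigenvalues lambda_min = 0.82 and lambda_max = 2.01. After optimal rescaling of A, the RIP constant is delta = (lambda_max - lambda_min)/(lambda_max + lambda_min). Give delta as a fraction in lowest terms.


lambda_max - lambda_min = 2.01 - 0.82 = 1.19.
lambda_max + lambda_min = 2.01 + 0.82 = 2.83.
delta = 1.19/2.83 = 119/283.

119/283


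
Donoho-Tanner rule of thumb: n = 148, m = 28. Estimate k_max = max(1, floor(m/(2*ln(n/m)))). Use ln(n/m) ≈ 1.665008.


n/m = 148/28 = 37/7.
ln(n/m) ≈ 1.665008.
2*ln(n/m) ≈ 3.330016.
m/(2*ln(n/m)) ≈ 28/3.330016 ≈ 8.4084.
floor = 8.
k_max = max(1, 8) = 8.

8


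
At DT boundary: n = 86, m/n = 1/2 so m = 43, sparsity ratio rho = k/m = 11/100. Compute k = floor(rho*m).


m = 1/2*86 = 43.
rho = 11/100.
rho*m = 11/100*43 = 4.73.
k = floor(4.73) = 4.

4


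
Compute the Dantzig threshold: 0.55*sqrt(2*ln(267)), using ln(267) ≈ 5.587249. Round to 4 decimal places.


ln(267) ≈ 5.587249.
2*ln(n) ≈ 11.174498.
sqrt(2*ln(n)) ≈ sqrt(11.174498) ≈ 3.342828.
threshold ≈ 0.55*3.342828 = 1.8385554 ≈ 1.8386.

1.8386


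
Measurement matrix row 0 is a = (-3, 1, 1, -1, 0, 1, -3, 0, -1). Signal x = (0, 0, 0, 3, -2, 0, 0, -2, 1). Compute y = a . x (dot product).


Non-zero terms: ['-1*3', '0*-2', '0*-2', '-1*1']
Products: [-3, 0, 0, -1]
y = sum = -4.

-4


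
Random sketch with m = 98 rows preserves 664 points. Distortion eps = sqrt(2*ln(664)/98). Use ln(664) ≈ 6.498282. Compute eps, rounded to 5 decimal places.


ln(664) ≈ 6.498282.
2*ln(N)/m ≈ 2*6.498282/98 ≈ 0.132618.
eps = sqrt(0.132618) ≈ 0.3641675 ≈ 0.36417.

0.36417


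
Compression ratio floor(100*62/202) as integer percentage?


100*m/n = 100*62/202 ≈ 30.6931.
floor = 30.

30


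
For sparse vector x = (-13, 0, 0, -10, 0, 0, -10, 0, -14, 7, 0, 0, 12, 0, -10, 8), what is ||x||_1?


Non-zero entries: [(0, -13), (3, -10), (6, -10), (8, -14), (9, 7), (12, 12), (14, -10), (15, 8)]
Absolute values: [13, 10, 10, 14, 7, 12, 10, 8]
||x||_1 = sum = 84.

84


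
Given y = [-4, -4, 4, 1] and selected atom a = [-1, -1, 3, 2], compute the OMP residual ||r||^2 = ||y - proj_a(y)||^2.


a^T a = 15.
a^T y = 22.
coeff = 22/15 = 22/15.
||r||^2 = 251/15.

251/15


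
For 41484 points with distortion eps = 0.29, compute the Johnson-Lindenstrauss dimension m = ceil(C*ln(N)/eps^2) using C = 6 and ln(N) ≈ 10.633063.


ln(41484) ≈ 10.633063.
eps^2 = 0.29^2 = 0.0841.
C*ln(N)/eps^2 ≈ 6*10.633063/0.0841 ≈ 758.6014.
m = ceil(758.6014) = 759.

759


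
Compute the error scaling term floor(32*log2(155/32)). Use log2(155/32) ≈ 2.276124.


log2(n/k) = log2(155/32) ≈ 2.276124.
k*log2(n/k) ≈ 32*2.276124 = 72.835968.
floor(72.835968) = 72.

72


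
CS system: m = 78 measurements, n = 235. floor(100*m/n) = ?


100*m/n = 100*78/235 ≈ 33.1915.
floor = 33.

33


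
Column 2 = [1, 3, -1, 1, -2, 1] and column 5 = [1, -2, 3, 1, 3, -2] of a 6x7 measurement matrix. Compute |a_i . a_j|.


Inner product: 1*1 + 3*-2 + -1*3 + 1*1 + -2*3 + 1*-2
Products: [1, -6, -3, 1, -6, -2]
Sum = -15.
|dot| = 15.

15


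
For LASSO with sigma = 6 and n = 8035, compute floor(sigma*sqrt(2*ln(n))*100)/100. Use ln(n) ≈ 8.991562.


ln(8035) ≈ 8.991562.
2*ln(n) ≈ 17.983124.
sqrt(2*ln(n)) ≈ sqrt(17.983124) ≈ 4.240651.
lambda ≈ 6*4.240651 = 25.443906.
floor(lambda*100)/100 = 25.44.

25.44


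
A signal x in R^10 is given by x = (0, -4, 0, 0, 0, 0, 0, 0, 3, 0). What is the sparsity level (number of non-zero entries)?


Non-zero positions: [1, 8].
Sparsity = 2.

2


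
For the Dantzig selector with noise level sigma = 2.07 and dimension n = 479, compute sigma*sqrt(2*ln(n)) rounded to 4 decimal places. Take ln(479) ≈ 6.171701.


ln(479) ≈ 6.171701.
2*ln(n) ≈ 12.343402.
sqrt(2*ln(n)) ≈ sqrt(12.343402) ≈ 3.513318.
threshold ≈ 2.07*3.513318 = 7.27256826 ≈ 7.2726.

7.2726


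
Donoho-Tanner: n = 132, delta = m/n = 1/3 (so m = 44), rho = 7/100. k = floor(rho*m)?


m = 1/3*132 = 44.
rho = 7/100.
rho*m = 7/100*44 = 3.08.
k = floor(3.08) = 3.

3


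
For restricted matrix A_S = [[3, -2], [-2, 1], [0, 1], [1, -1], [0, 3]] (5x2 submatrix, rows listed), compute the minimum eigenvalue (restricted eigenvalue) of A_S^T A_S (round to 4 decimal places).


A_S^T A_S = [[14, -9], [-9, 16]].
trace = 30.
det = 143.
disc = trace^2 - 4*det = 900 - 4*143 = 328.
sqrt(328) ≈ 18.110770.
lam_min = (30 - sqrt(328))/2 ≈ (30 - 18.110770)/2 = 5.944615 ≈ 5.9446.

5.9446


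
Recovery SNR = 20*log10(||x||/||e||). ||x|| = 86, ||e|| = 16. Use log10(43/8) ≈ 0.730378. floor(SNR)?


||x||/||e|| = 86/16 = 43/8.
log10(43/8) ≈ 0.730378.
20*log10(||x||/||e||) ≈ 20*0.730378 = 14.60756.
floor(14.60756) = 14.

14


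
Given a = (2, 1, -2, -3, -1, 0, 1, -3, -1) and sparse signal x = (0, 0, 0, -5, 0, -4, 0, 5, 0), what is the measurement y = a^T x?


Non-zero terms: ['-3*-5', '0*-4', '-3*5']
Products: [15, 0, -15]
y = sum = 0.

0


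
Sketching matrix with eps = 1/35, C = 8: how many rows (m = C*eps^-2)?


1/eps = 35.
(1/eps)^2 = 1225.
m = 8*1225 = 9800.

9800


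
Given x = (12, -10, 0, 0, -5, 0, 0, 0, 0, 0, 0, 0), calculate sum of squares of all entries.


Non-zero entries: [(0, 12), (1, -10), (4, -5)]
Squares: [144, 100, 25]
||x||_2^2 = sum = 269.

269


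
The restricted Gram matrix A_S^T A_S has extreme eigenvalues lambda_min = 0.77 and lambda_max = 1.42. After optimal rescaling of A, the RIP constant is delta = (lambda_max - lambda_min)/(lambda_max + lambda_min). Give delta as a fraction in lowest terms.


lambda_max - lambda_min = 1.42 - 0.77 = 0.65.
lambda_max + lambda_min = 1.42 + 0.77 = 2.19.
delta = 0.65/2.19 = 65/219.

65/219


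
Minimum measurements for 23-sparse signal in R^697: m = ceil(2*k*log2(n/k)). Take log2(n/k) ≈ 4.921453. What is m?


log2(n/k) = log2(697/23) ≈ 4.921453.
2*k*log2(n/k) ≈ 2*23*4.921453 = 226.386838.
m = ceil(226.386838) = 227.

227
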